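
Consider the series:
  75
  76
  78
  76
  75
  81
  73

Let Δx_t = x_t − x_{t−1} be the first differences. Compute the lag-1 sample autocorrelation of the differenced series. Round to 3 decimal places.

-0.480

First differences Δx: 1, 2, -2, -1, 6, -8
Mean of differences = -0.3333
Numerator Σ(Δx_t−Δx̄)(Δx_{t+1}−Δx̄) = -52.4444
Denominator Σ(Δx_t−Δx̄)² = 109.3333
r_1(Δx) = -52.4444 / 109.3333 = -0.480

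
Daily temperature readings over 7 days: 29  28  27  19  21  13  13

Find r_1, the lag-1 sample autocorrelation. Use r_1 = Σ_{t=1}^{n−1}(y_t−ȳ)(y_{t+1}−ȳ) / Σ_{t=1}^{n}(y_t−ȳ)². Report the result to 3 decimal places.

0.531

Mean ȳ = (29 + 28 + 27 + 19 + 21 + 13 + 13)/7 = 21.4286
Deviations from mean: 7.5714, 6.5714, 5.5714, -2.4286, -0.4286, -8.4286, -8.4286
Σ(y_t−ȳ)(y_{t+1}−ȳ) = (49.7551) + (36.6122) + (-13.5306) + (1.0408) + (3.6122) + (71.0408) = 148.5306
Denominator Σ(y_t−ȳ)² = 279.7143
r_1 = 148.5306 / 279.7143 = 0.531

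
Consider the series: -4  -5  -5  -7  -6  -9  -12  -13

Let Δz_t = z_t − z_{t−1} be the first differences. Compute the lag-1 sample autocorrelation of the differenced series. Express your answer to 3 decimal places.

-0.272

First differences Δz: -1, 0, -2, 1, -3, -3, -1
Mean of differences = -1.2857
Numerator Σ(Δz_t−Δz̄)(Δz_{t+1}−Δz̄) = -3.6531
Denominator Σ(Δz_t−Δz̄)² = 13.4286
r_1(Δz) = -3.6531 / 13.4286 = -0.272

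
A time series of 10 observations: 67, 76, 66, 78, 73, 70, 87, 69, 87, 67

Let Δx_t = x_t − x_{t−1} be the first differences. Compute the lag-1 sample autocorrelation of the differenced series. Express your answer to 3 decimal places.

-0.764

First differences Δx: 9, -10, 12, -5, -3, 17, -18, 18, -20
Mean of differences = 0.0000
Numerator Σ(Δx_t−Δx̄)(Δx_{t+1}−Δx̄) = -1296.0000
Denominator Σ(Δx_t−Δx̄)² = 1696.0000
r_1(Δx) = -1296.0000 / 1696.0000 = -0.764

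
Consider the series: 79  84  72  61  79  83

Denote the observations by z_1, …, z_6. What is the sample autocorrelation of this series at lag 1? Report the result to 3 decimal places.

Mean z̄ = (79 + 84 + 72 + 61 + 79 + 83)/6 = 76.3333
Deviations from mean: 2.6667, 7.6667, -4.3333, -15.3333, 2.6667, 6.6667
Σ(z_t−z̄)(z_{t+1}−z̄) = (20.4444) + (-33.2222) + (66.4444) + (-40.8889) + (17.7778) = 30.5556
Denominator Σ(z_t−z̄)² = 371.3333
r_1 = 30.5556 / 371.3333 = 0.082

0.082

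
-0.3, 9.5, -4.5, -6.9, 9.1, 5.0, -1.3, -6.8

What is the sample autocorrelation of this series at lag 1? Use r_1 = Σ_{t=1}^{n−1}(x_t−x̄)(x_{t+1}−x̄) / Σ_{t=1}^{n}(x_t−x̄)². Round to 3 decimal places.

Mean x̄ = (-0.3 + 9.5 − 4.5 − 6.9 + 9.1 + 5.0 − 1.3 − 6.8)/8 = 0.4750
Σ(x_t−x̄)(x_{t+1}−x̄) = (-6.9944) + (-44.8994) + (36.6906) + (-63.6094) + (39.0281) + (-8.0319) + (12.9131) = -34.9031
Denominator Σ(x_t−x̄)² = 312.1350
r_1 = -34.9031 / 312.1350 = -0.112

-0.112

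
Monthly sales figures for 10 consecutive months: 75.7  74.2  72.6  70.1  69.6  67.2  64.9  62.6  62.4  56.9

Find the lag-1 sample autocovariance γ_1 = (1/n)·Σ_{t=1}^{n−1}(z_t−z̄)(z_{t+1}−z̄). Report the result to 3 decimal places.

19.932

Mean z̄ = (75.7 + 74.2 + 72.6 + 70.1 + 69.6 + 67.2 + 64.9 + 62.6 + 62.4 + 56.9)/10 = 67.6200
Σ_{t=1}^{9}(z_t−z̄)(z_{t+1}−z̄) = 199.3236
γ_1 = 199.3236 / 10 = 19.932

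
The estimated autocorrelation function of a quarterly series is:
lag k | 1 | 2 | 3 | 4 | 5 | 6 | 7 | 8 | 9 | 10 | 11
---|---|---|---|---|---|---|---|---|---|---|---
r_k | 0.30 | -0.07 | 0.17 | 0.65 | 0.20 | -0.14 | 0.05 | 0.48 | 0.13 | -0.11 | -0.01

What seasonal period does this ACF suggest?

The largest autocorrelation is r_4 = 0.65, with a weaker echo at lag 8 (0.48); the remaining lags stay at or below 0.30.
The dominant spike at lag 4 indicates a seasonal period of 4.

4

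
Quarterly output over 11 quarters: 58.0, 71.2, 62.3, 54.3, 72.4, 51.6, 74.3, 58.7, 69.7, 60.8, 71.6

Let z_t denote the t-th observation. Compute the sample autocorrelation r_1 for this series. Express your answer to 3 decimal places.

-0.745

Mean z̄ = (58.0 + 71.2 + 62.3 + 54.3 + 72.4 + 51.6 + 74.3 + 58.7 + 69.7 + 60.8 + 71.6)/11 = 64.0818
Numerator Σ_{t=1}^{10}(z_t−z̄)(z_{t+1}−z̄) = -479.6194
Denominator Σ(z_t−z̄)² = 643.7364
r_1 = -479.6194 / 643.7364 = -0.745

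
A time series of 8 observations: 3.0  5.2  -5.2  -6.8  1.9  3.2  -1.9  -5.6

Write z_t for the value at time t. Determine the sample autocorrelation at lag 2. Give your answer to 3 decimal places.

Mean z̄ = (3.0 + 5.2 − 5.2 − 6.8 + 1.9 + 3.2 − 1.9 − 5.6)/8 = -0.7750
Deviations from mean: 3.7750, 5.9750, -4.4250, -6.0250, 2.6750, 3.9750, -1.1250, -4.8250
Σ(z_t−z̄)(z_{t+2}−z̄) = (-16.7044) + (-35.9994) + (-11.8369) + (-23.9494) + (-3.0094) + (-19.1794) = -110.6788
Denominator Σ(z_t−z̄)² = 153.3350
r_2 = -110.6788 / 153.3350 = -0.722

-0.722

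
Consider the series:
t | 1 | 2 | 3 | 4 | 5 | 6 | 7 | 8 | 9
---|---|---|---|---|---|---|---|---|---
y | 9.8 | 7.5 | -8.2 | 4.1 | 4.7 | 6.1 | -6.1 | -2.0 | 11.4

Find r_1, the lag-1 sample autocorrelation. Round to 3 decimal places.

-0.128

Mean ȳ = (9.8 + 7.5 − 8.2 + 4.1 + 4.7 + 6.1 − 6.1 − 2.0 + 11.4)/9 = 3.0333
Numerator Σ_{t=1}^{8}(y_t−ȳ)(y_{t+1}−ȳ) = -49.1944
Denominator Σ(y_t−ȳ)² = 384.0000
r_1 = -49.1944 / 384.0000 = -0.128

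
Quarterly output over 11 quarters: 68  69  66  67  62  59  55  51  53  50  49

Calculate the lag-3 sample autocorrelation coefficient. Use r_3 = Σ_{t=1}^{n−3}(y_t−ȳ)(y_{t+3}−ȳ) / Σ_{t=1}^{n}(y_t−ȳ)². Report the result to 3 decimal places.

0.270

Mean ȳ = (68 + 69 + 66 + 67 + 62 + 59 + 55 + 51 + 53 + 50 + 49)/11 = 59.0000
Numerator Σ_{t=1}^{8}(y_t−ȳ)(y_{t+3}−ȳ) = 162.0000
Denominator Σ(y_t−ȳ)² = 600.0000
r_3 = 162.0000 / 600.0000 = 0.270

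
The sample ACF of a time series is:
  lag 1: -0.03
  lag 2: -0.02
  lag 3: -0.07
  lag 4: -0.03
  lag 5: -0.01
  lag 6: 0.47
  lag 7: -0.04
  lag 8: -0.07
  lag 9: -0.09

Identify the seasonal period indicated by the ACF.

The largest autocorrelation is r_6 = 0.47; the remaining lags stay at or below -0.01.
The dominant spike at lag 6 indicates a seasonal period of 6.

6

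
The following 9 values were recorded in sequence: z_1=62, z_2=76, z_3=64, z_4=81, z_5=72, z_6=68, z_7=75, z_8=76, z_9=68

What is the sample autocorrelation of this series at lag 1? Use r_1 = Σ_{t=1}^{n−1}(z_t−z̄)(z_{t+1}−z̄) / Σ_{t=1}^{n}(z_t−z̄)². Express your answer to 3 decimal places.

Mean z̄ = (62 + 76 + 64 + 81 + 72 + 68 + 75 + 76 + 68)/9 = 71.3333
Numerator Σ_{t=1}^{8}(z_t−z̄)(z_{t+1}−z̄) = -155.1111
Denominator Σ(z_t−z̄)² = 314.0000
r_1 = -155.1111 / 314.0000 = -0.494

-0.494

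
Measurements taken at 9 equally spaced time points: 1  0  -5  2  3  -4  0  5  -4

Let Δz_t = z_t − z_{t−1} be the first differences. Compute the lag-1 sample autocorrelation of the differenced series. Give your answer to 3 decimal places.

First differences Δz: -1, -5, 7, 1, -7, 4, 5, -9
Mean of differences = -0.6250
Numerator Σ(Δz_t−Δz̄)(Δz_{t+1}−Δz̄) = -80.2656
Denominator Σ(Δz_t−Δz̄)² = 243.8750
r_1(Δz) = -80.2656 / 243.8750 = -0.329

-0.329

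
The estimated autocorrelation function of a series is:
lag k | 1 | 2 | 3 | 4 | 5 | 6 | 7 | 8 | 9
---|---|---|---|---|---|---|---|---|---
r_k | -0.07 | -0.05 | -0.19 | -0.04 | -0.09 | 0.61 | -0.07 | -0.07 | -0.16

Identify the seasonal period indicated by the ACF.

The largest autocorrelation is r_6 = 0.61; the remaining lags stay at or below -0.04.
The dominant spike at lag 6 indicates a seasonal period of 6.

6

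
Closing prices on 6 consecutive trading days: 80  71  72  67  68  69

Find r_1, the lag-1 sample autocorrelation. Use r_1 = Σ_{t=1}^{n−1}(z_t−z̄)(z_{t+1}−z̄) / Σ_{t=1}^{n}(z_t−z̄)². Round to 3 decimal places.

0.135

Mean z̄ = (80 + 71 + 72 + 67 + 68 + 69)/6 = 71.1667
Deviations from mean: 8.8333, -0.1667, 0.8333, -4.1667, -3.1667, -2.1667
Σ(z_t−z̄)(z_{t+1}−z̄) = (-1.4722) + (-0.1389) + (-3.4722) + (13.1944) + (6.8611) = 14.9722
Denominator Σ(z_t−z̄)² = 110.8333
r_1 = 14.9722 / 110.8333 = 0.135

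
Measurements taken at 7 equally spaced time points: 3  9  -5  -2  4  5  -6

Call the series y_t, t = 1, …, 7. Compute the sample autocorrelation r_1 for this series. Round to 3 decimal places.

-0.213

Mean ȳ = (3 + 9 − 5 − 2 + 4 + 5 − 6)/7 = 1.1429
Numerator Σ_{t=1}^{6}(y_t−ȳ)(y_{t+1}−ȳ) = -39.8776
Denominator Σ(y_t−ȳ)² = 186.8571
r_1 = -39.8776 / 186.8571 = -0.213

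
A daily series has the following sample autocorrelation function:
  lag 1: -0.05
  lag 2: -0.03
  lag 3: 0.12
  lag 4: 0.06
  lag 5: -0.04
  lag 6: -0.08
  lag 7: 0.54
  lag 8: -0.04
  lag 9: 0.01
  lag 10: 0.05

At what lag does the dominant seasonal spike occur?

The largest autocorrelation is r_7 = 0.54; the remaining lags stay at or below 0.12.
The dominant spike at lag 7 indicates a seasonal period of 7.

7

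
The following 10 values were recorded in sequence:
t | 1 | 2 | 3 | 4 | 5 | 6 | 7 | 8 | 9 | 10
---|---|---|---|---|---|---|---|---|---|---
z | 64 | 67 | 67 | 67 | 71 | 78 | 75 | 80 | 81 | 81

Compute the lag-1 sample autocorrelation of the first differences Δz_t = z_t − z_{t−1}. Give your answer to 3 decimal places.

First differences Δz: 3, 0, 0, 4, 7, -3, 5, 1, 0
Mean of differences = 1.8889
Numerator Σ(Δz_t−Δz̄)(Δz_{t+1}−Δz̄) = -33.0123
Denominator Σ(Δz_t−Δz̄)² = 76.8889
r_1(Δz) = -33.0123 / 76.8889 = -0.429

-0.429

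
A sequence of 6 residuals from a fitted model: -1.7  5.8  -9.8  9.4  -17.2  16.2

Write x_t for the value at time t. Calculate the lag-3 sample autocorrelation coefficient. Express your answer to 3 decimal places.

-0.354

Mean x̄ = (-1.7 + 5.8 − 9.8 + 9.4 − 17.2 + 16.2)/6 = 0.4500
Deviations from mean: -2.1500, 5.3500, -10.2500, 8.9500, -17.6500, 15.7500
Numerator Σ_{t=1}^{3}(x_t−x̄)(x_{t+3}−x̄) = -275.1075
Denominator Σ(x_t−x̄)² = 777.9950
r_3 = -275.1075 / 777.9950 = -0.354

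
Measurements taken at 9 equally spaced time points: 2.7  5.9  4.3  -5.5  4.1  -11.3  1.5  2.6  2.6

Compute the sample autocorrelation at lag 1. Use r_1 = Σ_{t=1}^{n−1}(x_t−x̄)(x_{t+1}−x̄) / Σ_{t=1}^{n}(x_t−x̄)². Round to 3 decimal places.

Mean x̄ = (2.7 + 5.9 + 4.3 − 5.5 + 4.1 − 11.3 + 1.5 + 2.6 + 2.6)/9 = 0.7667
Numerator Σ_{t=1}^{8}(x_t−x̄)(x_{t+1}−x̄) = -59.3344
Denominator Σ(x_t−x̄)² = 245.8200
r_1 = -59.3344 / 245.8200 = -0.241

-0.241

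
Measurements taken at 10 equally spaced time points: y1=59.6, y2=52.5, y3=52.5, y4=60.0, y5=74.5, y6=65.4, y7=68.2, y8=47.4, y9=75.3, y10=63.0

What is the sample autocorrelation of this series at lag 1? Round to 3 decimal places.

Mean ȳ = (59.6 + 52.5 + 52.5 + 60.0 + 74.5 + 65.4 + 68.2 + 47.4 + 75.3 + 63.0)/10 = 61.8400
Numerator Σ_{t=1}^{9}(y_t−ȳ)(y_{t+1}−ȳ) = -100.8276
Denominator Σ(y_t−ȳ)² = 787.3040
r_1 = -100.8276 / 787.3040 = -0.128

-0.128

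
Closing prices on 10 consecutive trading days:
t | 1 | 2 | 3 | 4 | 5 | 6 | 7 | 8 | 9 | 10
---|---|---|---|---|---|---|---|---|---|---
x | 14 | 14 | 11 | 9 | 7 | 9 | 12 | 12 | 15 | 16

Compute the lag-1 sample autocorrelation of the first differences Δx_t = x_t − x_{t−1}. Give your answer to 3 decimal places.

0.372

First differences Δx: 0, -3, -2, -2, 2, 3, 0, 3, 1
Mean of differences = 0.2222
Numerator Σ(Δx_t−Δx̄)(Δx_{t+1}−Δx̄) = 14.7284
Denominator Σ(Δx_t−Δx̄)² = 39.5556
r_1(Δx) = 14.7284 / 39.5556 = 0.372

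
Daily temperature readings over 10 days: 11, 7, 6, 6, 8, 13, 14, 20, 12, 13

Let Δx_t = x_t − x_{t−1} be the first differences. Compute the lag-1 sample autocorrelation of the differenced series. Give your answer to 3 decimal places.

First differences Δx: -4, -1, 0, 2, 5, 1, 6, -8, 1
Mean of differences = 0.2222
Numerator Σ(Δx_t−Δx̄)(Δx_{t+1}−Δx̄) = -32.1605
Denominator Σ(Δx_t−Δx̄)² = 147.5556
r_1(Δx) = -32.1605 / 147.5556 = -0.218

-0.218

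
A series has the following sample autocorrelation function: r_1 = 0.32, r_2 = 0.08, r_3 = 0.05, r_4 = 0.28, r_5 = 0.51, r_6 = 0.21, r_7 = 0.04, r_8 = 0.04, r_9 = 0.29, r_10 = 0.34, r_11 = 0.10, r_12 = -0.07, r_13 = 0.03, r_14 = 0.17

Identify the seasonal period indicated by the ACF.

5

The largest autocorrelation is r_5 = 0.51, with a weaker echo at lag 10 (0.34); the remaining lags stay at or below 0.32. The elevated value at lag 1 (0.32), dropping to 0.08 at lag 2, reflects decaying short-term dependence rather than seasonality.
The dominant spike at lag 5 indicates a seasonal period of 5.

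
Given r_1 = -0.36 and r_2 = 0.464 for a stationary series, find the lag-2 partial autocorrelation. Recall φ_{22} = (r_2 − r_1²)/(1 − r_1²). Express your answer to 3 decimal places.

0.384

φ_{22} = (r_2 − r_1²) / (1 − r_1²)
r_1² = (-0.36)² = 0.1296
Numerator = 0.464 − 0.1296 = 0.3344; denominator = 1 − 0.1296 = 0.8704
φ_{22} = 0.3344 / 0.8704 = 0.384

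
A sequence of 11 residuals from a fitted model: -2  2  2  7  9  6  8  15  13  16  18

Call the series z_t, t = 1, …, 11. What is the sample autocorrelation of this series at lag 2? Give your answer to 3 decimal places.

0.366

Mean z̄ = (-2 + 2 + 2 + 7 + 9 + 6 + 8 + 15 + 13 + 16 + 18)/11 = 8.5455
Numerator Σ_{t=1}^{9}(z_t−z̄)(z_{t+2}−z̄) = 151.2231
Denominator Σ(z_t−z̄)² = 412.7273
r_2 = 151.2231 / 412.7273 = 0.366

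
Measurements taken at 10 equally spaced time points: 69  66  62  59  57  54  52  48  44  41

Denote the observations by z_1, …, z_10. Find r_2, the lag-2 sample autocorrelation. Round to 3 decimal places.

Mean z̄ = (69 + 66 + 62 + 59 + 57 + 54 + 52 + 48 + 44 + 41)/10 = 55.2000
Numerator Σ_{t=1}^{8}(z_t−z̄)(z_{t+2}−z̄) = 283.5200
Denominator Σ(z_t−z̄)² = 761.6000
r_2 = 283.5200 / 761.6000 = 0.372

0.372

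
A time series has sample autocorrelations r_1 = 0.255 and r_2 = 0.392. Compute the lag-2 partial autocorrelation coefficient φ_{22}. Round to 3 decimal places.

0.350

φ_{22} = (r_2 − r_1²) / (1 − r_1²)
r_1² = (0.255)² = 0.065025
Numerator = 0.392 − 0.0650 = 0.3270; denominator = 1 − 0.0650 = 0.9350
φ_{22} = 0.3270 / 0.9350 = 0.350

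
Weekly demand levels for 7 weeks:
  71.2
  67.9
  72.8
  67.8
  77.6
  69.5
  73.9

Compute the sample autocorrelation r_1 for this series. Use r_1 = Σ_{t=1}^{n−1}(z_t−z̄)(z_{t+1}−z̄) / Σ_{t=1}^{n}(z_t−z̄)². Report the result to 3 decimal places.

-0.636

Mean z̄ = (71.2 + 67.9 + 72.8 + 67.8 + 77.6 + 69.5 + 73.9)/7 = 71.5286
Deviations from mean: -0.3286, -3.6286, 1.2714, -3.7286, 6.0714, -2.0286, 2.3714
Numerator Σ_{t=1}^{6}(z_t−z̄)(z_{t+1}−z̄) = -47.9265
Denominator Σ(z_t−z̄)² = 75.3943
r_1 = -47.9265 / 75.3943 = -0.636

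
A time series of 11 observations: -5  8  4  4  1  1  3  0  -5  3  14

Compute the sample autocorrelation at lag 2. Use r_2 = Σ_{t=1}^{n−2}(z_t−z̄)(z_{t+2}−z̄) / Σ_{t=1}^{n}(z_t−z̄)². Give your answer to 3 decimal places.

-0.328

Mean z̄ = (-5 + 8 + 4 + 4 + 1 + 1 + 3 + 0 − 5 + 3 + 14)/11 = 2.5455
Numerator Σ_{t=1}^{9}(z_t−z̄)(z_{t+2}−z̄) = -95.3223
Denominator Σ(z_t−z̄)² = 290.7273
r_2 = -95.3223 / 290.7273 = -0.328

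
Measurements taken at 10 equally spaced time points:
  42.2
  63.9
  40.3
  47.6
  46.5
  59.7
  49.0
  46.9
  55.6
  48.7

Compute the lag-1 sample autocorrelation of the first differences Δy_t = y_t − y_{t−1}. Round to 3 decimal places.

-0.601

First differences Δy: 21.7, -23.6, 7.3, -1.1, 13.2, -10.7, -2.1, 8.7, -6.9
Mean of differences = 0.7222
Numerator Σ(Δy_t−Δȳ)(Δy_{t+1}−Δȳ) = -898.5472
Denominator Σ(Δy_t−Δȳ)² = 1494.0956
r_1(Δy) = -898.5472 / 1494.0956 = -0.601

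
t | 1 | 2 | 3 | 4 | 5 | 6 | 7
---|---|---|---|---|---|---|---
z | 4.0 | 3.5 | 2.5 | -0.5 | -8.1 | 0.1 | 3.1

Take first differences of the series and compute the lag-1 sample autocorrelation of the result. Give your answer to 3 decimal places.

-0.083

First differences Δz: -0.5, -1.0, -3.0, -7.6, 8.2, 3.0
Mean of differences = -0.1500
Numerator Σ(Δz_t−Δz̄)(Δz_{t+1}−Δz̄) = -11.9525
Denominator Σ(Δz_t−Δz̄)² = 144.1150
r_1(Δz) = -11.9525 / 144.1150 = -0.083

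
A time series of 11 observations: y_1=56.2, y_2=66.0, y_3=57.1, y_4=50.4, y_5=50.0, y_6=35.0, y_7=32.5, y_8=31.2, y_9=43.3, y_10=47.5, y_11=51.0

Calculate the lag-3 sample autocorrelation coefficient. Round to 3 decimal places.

Mean ȳ = (56.2 + 66.0 + 57.1 + 50.4 + 50.0 + 35.0 + 32.5 + 31.2 + 43.3 + 47.5 + 51.0)/11 = 47.2909
Numerator Σ_{t=1}^{8}(y_t−ȳ)(y_{t+3}−ȳ) = -145.4802
Denominator Σ(y_t−ȳ)² = 1201.1091
r_3 = -145.4802 / 1201.1091 = -0.121

-0.121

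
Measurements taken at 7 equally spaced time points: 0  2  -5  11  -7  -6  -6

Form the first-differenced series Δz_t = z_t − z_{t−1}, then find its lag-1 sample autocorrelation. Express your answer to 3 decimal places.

-0.702

First differences Δz: 2, -7, 16, -18, 1, 0
Mean of differences = -1.0000
Numerator Σ(Δz_t−Δz̄)(Δz_{t+1}−Δz̄) = -441.0000
Denominator Σ(Δz_t−Δz̄)² = 628.0000
r_1(Δz) = -441.0000 / 628.0000 = -0.702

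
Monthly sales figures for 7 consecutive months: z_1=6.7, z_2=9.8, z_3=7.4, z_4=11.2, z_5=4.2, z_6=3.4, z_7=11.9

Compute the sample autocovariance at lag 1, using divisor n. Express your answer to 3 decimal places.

-2.686

Mean z̄ = (6.7 + 9.8 + 7.4 + 11.2 + 4.2 + 3.4 + 11.9)/7 = 7.8000
Deviations: -1.1000, 2.0000, -0.4000, 3.4000, -3.6000, -4.4000, 4.1000
Σ_{t=1}^{6}(z_t−z̄)(z_{t+1}−z̄) = -18.8000
γ_1 = -18.8000 / 7 = -2.686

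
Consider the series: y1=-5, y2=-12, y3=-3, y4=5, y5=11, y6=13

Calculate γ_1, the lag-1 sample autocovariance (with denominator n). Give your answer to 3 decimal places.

Mean ȳ = (-5 − 12 − 3 + 5 + 11 + 13)/6 = 1.5000
Σ_{t=1}^{5}(y_t−ȳ)(y_{t+1}−ȳ) = 275.2500
γ_1 = 275.2500 / 6 = 45.875

45.875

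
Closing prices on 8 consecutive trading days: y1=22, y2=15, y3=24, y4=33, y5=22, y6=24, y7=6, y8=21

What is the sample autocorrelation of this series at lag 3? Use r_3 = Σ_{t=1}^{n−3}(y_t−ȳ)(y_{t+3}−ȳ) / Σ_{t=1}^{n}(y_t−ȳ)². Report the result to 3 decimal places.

Mean ȳ = (22 + 15 + 24 + 33 + 22 + 24 + 6 + 21)/8 = 20.8750
Deviations from mean: 1.1250, -5.8750, 3.1250, 12.1250, 1.1250, 3.1250, -14.8750, 0.1250
Σ(y_t−ȳ)(y_{t+3}−ȳ) = (13.6406) + (-6.6094) + (9.7656) + (-180.3594) + (0.1406) = -163.4219
Denominator Σ(y_t−ȳ)² = 424.8750
r_3 = -163.4219 / 424.8750 = -0.385

-0.385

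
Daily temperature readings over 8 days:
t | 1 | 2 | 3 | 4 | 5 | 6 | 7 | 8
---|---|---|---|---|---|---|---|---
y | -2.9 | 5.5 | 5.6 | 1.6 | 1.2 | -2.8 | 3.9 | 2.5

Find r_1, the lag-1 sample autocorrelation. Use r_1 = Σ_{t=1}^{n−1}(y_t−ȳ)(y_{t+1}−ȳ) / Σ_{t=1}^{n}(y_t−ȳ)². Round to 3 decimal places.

Mean ȳ = (-2.9 + 5.5 + 5.6 + 1.6 + 1.2 − 2.8 + 3.9 + 2.5)/8 = 1.8250
Σ(y_t−ȳ)(y_{t+1}−ȳ) = (-17.3644) + (13.8731) + (-0.8494) + (0.1406) + (2.8906) + (-9.5969) + (1.4006) = -9.5056
Denominator Σ(y_t−ȳ)² = 76.6750
r_1 = -9.5056 / 76.6750 = -0.124

-0.124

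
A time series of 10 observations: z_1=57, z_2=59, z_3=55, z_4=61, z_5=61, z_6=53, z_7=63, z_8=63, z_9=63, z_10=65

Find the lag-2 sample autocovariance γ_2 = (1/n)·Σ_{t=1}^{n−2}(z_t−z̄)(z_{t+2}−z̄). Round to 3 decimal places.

0.800

Mean z̄ = (57 + 59 + 55 + 61 + 61 + 53 + 63 + 63 + 63 + 65)/10 = 60.0000
Σ_{t=1}^{8}(z_t−z̄)(z_{t+2}−z̄) = 8.0000
γ_2 = 8.0000 / 10 = 0.800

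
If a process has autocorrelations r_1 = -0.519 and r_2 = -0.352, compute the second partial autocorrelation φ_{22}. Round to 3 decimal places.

φ_{22} = (r_2 − r_1²) / (1 − r_1²)
r_1² = (-0.519)² = 0.269361
Numerator = -0.352 − 0.2694 = -0.6214; denominator = 1 − 0.2694 = 0.7306
φ_{22} = -0.6214 / 0.7306 = -0.850

-0.850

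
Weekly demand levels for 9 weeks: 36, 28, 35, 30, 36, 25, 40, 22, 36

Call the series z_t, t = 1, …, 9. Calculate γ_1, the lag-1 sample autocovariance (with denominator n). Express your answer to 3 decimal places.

Mean z̄ = (36 + 28 + 35 + 30 + 36 + 25 + 40 + 22 + 36)/9 = 32.0000
Σ_{t=1}^{8}(z_t−z̄)(z_{t+1}−z̄) = -246.0000
γ_1 = -246.0000 / 9 = -27.333

-27.333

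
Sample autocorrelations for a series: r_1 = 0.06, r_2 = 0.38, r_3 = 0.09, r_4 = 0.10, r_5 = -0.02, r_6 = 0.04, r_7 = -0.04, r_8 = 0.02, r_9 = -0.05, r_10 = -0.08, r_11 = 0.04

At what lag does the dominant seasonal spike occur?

The largest autocorrelation is r_2 = 0.38; the remaining lags stay at or below 0.10.
The dominant spike at lag 2 indicates a seasonal period of 2.

2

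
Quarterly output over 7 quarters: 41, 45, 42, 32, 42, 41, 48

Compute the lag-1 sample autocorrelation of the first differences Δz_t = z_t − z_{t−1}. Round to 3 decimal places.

First differences Δz: 4, -3, -10, 10, -1, 7
Mean of differences = 1.1667
Numerator Σ(Δz_t−Δz̄)(Δz_{t+1}−Δz̄) = -95.6944
Denominator Σ(Δz_t−Δz̄)² = 266.8333
r_1(Δz) = -95.6944 / 266.8333 = -0.359

-0.359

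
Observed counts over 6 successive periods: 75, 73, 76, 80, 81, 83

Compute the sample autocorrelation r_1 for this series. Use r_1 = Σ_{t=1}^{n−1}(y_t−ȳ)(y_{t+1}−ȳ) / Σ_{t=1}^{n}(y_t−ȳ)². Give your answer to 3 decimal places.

0.553

Mean ȳ = (75 + 73 + 76 + 80 + 81 + 83)/6 = 78.0000
Σ(y_t−ȳ)(y_{t+1}−ȳ) = (15.0000) + (10.0000) + (-4.0000) + (6.0000) + (15.0000) = 42.0000
Denominator Σ(y_t−ȳ)² = 76.0000
r_1 = 42.0000 / 76.0000 = 0.553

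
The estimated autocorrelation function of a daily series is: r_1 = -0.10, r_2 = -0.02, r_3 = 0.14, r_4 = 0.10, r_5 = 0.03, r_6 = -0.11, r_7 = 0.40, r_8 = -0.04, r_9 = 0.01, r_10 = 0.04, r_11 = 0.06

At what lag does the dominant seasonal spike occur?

The largest autocorrelation is r_7 = 0.40; the remaining lags stay at or below 0.14.
The dominant spike at lag 7 indicates a seasonal period of 7.

7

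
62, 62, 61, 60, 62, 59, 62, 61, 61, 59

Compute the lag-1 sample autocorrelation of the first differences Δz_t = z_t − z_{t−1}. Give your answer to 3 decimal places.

First differences Δz: 0, -1, -1, 2, -3, 3, -1, 0, -2
Mean of differences = -0.3333
Numerator Σ(Δz_t−Δz̄)(Δz_{t+1}−Δz̄) = -19.4444
Denominator Σ(Δz_t−Δz̄)² = 28.0000
r_1(Δz) = -19.4444 / 28.0000 = -0.694

-0.694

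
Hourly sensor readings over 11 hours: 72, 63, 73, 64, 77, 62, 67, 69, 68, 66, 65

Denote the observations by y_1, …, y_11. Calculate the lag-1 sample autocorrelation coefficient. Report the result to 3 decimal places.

-0.677

Mean ȳ = (72 + 63 + 73 + 64 + 77 + 62 + 67 + 69 + 68 + 66 + 65)/11 = 67.8182
Numerator Σ_{t=1}^{10}(y_t−ȳ)(y_{t+1}−ȳ) = -144.5785
Denominator Σ(y_t−ȳ)² = 213.6364
r_1 = -144.5785 / 213.6364 = -0.677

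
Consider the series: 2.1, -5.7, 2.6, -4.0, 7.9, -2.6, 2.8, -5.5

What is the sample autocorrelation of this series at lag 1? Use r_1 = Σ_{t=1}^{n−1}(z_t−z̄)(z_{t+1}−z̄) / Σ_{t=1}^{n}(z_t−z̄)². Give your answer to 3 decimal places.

Mean z̄ = (2.1 − 5.7 + 2.6 − 4.0 + 7.9 − 2.6 + 2.8 − 5.5)/8 = -0.3000
Σ(z_t−z̄)(z_{t+1}−z̄) = (-12.9600) + (-15.6600) + (-10.7300) + (-30.3400) + (-18.8600) + (-7.1300) + (-16.1200) = -111.8000
Denominator Σ(z_t−z̄)² = 166.2000
r_1 = -111.8000 / 166.2000 = -0.673

-0.673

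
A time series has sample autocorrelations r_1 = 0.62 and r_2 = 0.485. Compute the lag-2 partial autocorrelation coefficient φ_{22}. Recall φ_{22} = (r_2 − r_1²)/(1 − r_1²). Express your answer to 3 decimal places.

0.163

φ_{22} = (r_2 − r_1²) / (1 − r_1²)
r_1² = (0.62)² = 0.3844
Numerator = 0.485 − 0.3844 = 0.1006; denominator = 1 − 0.3844 = 0.6156
φ_{22} = 0.1006 / 0.6156 = 0.163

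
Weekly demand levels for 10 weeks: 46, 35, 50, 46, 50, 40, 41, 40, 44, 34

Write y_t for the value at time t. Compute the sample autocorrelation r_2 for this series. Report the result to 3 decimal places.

0.213

Mean ȳ = (46 + 35 + 50 + 46 + 50 + 40 + 41 + 40 + 44 + 34)/10 = 42.6000
Numerator Σ_{t=1}^{8}(y_t−ȳ)(y_{t+2}−ȳ) = 60.2800
Denominator Σ(y_t−ȳ)² = 282.4000
r_2 = 60.2800 / 282.4000 = 0.213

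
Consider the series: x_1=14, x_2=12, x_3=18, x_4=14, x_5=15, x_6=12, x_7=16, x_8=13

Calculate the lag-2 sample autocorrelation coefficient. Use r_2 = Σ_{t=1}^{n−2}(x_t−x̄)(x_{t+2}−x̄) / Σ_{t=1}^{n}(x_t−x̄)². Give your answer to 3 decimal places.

0.242

Mean x̄ = (14 + 12 + 18 + 14 + 15 + 12 + 16 + 13)/8 = 14.2500
Deviations from mean: -0.2500, -2.2500, 3.7500, -0.2500, 0.7500, -2.2500, 1.7500, -1.2500
Numerator Σ_{t=1}^{6}(x_t−x̄)(x_{t+2}−x̄) = 7.1250
Denominator Σ(x_t−x̄)² = 29.5000
r_2 = 7.1250 / 29.5000 = 0.242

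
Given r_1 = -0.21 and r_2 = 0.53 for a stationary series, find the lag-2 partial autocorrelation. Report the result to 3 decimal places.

0.508

φ_{22} = (r_2 − r_1²) / (1 − r_1²)
r_1² = (-0.21)² = 0.0441
Numerator = 0.53 − 0.0441 = 0.4859; denominator = 1 − 0.0441 = 0.9559
φ_{22} = 0.4859 / 0.9559 = 0.508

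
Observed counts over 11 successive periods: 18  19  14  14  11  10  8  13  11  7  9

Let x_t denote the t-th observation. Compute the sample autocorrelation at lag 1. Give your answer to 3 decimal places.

0.556

Mean x̄ = (18 + 19 + 14 + 14 + 11 + 10 + 8 + 13 + 11 + 7 + 9)/11 = 12.1818
Numerator Σ_{t=1}^{10}(x_t−x̄)(x_{t+1}−x̄) = 83.1488
Denominator Σ(x_t−x̄)² = 149.6364
r_1 = 83.1488 / 149.6364 = 0.556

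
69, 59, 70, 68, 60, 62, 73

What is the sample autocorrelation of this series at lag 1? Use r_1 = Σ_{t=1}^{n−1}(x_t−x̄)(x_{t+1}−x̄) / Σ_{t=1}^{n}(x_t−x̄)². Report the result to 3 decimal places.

-0.328

Mean x̄ = (69 + 59 + 70 + 68 + 60 + 62 + 73)/7 = 65.8571
Deviations from mean: 3.1429, -6.8571, 4.1429, 2.1429, -5.8571, -3.8571, 7.1429
Σ(x_t−x̄)(x_{t+1}−x̄) = (-21.5510) + (-28.4082) + (8.8776) + (-12.5510) + (22.5918) + (-27.5510) = -58.5918
Denominator Σ(x_t−x̄)² = 178.8571
r_1 = -58.5918 / 178.8571 = -0.328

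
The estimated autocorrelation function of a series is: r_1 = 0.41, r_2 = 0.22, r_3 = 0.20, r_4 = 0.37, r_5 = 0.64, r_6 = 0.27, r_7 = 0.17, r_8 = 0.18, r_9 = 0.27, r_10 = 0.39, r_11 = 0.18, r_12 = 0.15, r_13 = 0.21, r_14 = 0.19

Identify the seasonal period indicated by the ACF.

The largest autocorrelation is r_5 = 0.64; the remaining lags stay at or below 0.41. The elevated value at lag 1 (0.41), dropping to 0.22 at lag 2, reflects decaying short-term dependence rather than seasonality.
The dominant spike at lag 5 indicates a seasonal period of 5.

5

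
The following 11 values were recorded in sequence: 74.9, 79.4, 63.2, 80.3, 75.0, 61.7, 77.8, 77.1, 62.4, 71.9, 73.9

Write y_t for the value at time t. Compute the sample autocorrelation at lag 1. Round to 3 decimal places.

Mean ȳ = (74.9 + 79.4 + 63.2 + 80.3 + 75.0 + 61.7 + 77.8 + 77.1 + 62.4 + 71.9 + 73.9)/11 = 72.5091
Numerator Σ_{t=1}^{10}(y_t−ȳ)(y_{t+1}−ȳ) = -201.7164
Denominator Σ(y_t−ȳ)² = 477.1691
r_1 = -201.7164 / 477.1691 = -0.423

-0.423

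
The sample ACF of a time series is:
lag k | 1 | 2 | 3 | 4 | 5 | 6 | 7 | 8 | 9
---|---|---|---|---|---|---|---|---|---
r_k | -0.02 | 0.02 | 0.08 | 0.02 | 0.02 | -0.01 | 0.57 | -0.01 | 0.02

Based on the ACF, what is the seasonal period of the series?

The largest autocorrelation is r_7 = 0.57; the remaining lags stay at or below 0.08.
The dominant spike at lag 7 indicates a seasonal period of 7.

7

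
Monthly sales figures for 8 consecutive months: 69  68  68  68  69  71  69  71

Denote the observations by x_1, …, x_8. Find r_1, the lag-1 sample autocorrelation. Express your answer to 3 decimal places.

0.194

Mean x̄ = (69 + 68 + 68 + 68 + 69 + 71 + 69 + 71)/8 = 69.1250
Σ(x_t−x̄)(x_{t+1}−x̄) = (0.1406) + (1.2656) + (1.2656) + (0.1406) + (-0.2344) + (-0.2344) + (-0.2344) = 2.1094
Denominator Σ(x_t−x̄)² = 10.8750
r_1 = 2.1094 / 10.8750 = 0.194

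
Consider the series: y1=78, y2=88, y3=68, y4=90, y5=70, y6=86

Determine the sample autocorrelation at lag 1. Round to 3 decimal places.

-0.875

Mean ȳ = (78 + 88 + 68 + 90 + 70 + 86)/6 = 80.0000
Σ(y_t−ȳ)(y_{t+1}−ȳ) = (-16.0000) + (-96.0000) + (-120.0000) + (-100.0000) + (-60.0000) = -392.0000
Denominator Σ(y_t−ȳ)² = 448.0000
r_1 = -392.0000 / 448.0000 = -0.875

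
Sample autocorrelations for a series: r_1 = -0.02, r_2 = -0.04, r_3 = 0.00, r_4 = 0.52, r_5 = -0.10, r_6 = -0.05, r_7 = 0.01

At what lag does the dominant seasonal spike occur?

4

The largest autocorrelation is r_4 = 0.52; the remaining lags stay at or below 0.01.
The dominant spike at lag 4 indicates a seasonal period of 4.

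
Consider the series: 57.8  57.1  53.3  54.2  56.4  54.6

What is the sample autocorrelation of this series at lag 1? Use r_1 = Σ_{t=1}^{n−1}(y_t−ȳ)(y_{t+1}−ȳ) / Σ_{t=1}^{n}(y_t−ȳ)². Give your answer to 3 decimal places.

Mean ȳ = (57.8 + 57.1 + 53.3 + 54.2 + 56.4 + 54.6)/6 = 55.5667
Deviations from mean: 2.2333, 1.5333, -2.2667, -1.3667, 0.8333, -0.9667
Σ(y_t−ȳ)(y_{t+1}−ȳ) = (3.4244) + (-3.4756) + (3.0978) + (-1.1389) + (-0.8056) = 1.1022
Denominator Σ(y_t−ȳ)² = 15.9733
r_1 = 1.1022 / 15.9733 = 0.069

0.069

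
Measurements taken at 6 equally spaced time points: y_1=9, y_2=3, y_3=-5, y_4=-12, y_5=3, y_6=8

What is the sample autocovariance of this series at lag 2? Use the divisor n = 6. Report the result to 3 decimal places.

-29.500

Mean ȳ = (9 + 3 − 5 − 12 + 3 + 8)/6 = 1.0000
Deviations: 8.0000, 2.0000, -6.0000, -13.0000, 2.0000, 7.0000
Σ_{t=1}^{4}(y_t−ȳ)(y_{t+2}−ȳ) = -177.0000
γ_2 = -177.0000 / 6 = -29.500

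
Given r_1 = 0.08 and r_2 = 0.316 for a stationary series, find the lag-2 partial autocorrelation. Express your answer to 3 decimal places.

0.312

φ_{22} = (r_2 − r_1²) / (1 − r_1²)
r_1² = (0.08)² = 0.0064
Numerator = 0.316 − 0.0064 = 0.3096; denominator = 1 − 0.0064 = 0.9936
φ_{22} = 0.3096 / 0.9936 = 0.312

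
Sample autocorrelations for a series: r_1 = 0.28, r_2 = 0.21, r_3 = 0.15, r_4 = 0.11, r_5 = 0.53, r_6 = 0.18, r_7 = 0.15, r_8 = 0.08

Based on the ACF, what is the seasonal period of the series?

The largest autocorrelation is r_5 = 0.53; the remaining lags stay at or below 0.28. The elevated value at lag 1 (0.28), dropping to 0.21 at lag 2, reflects decaying short-term dependence rather than seasonality.
The dominant spike at lag 5 indicates a seasonal period of 5.

5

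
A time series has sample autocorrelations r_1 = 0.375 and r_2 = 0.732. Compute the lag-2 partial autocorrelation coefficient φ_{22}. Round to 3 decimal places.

φ_{22} = (r_2 − r_1²) / (1 − r_1²)
r_1² = (0.375)² = 0.140625
Numerator = 0.732 − 0.1406 = 0.5914; denominator = 1 − 0.1406 = 0.8594
φ_{22} = 0.5914 / 0.8594 = 0.688

0.688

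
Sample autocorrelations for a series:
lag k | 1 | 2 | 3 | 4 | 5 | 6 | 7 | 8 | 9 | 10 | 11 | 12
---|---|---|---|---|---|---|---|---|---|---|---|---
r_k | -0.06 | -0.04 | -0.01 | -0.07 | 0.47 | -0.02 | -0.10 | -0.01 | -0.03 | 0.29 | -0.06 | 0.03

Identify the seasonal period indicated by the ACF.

The largest autocorrelation is r_5 = 0.47, with a weaker echo at lag 10 (0.29); the remaining lags stay at or below 0.03.
The dominant spike at lag 5 indicates a seasonal period of 5.

5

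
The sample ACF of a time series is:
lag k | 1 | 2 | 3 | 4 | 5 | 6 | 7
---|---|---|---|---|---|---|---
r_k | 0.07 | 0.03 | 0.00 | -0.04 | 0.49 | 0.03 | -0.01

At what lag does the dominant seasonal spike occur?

The largest autocorrelation is r_5 = 0.49; the remaining lags stay at or below 0.07.
The dominant spike at lag 5 indicates a seasonal period of 5.

5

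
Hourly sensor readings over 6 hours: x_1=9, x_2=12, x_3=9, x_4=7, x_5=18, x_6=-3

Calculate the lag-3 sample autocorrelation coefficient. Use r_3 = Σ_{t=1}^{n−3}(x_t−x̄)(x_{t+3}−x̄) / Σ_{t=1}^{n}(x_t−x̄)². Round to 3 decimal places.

0.112

Mean x̄ = (9 + 12 + 9 + 7 + 18 − 3)/6 = 8.6667
Deviations from mean: 0.3333, 3.3333, 0.3333, -1.6667, 9.3333, -11.6667
Numerator Σ_{t=1}^{3}(x_t−x̄)(x_{t+3}−x̄) = 26.6667
Denominator Σ(x_t−x̄)² = 237.3333
r_3 = 26.6667 / 237.3333 = 0.112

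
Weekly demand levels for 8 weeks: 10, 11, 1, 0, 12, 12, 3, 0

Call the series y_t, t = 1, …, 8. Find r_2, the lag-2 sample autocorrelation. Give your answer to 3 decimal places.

-0.777

Mean ȳ = (10 + 11 + 1 + 0 + 12 + 12 + 3 + 0)/8 = 6.1250
Deviations from mean: 3.8750, 4.8750, -5.1250, -6.1250, 5.8750, 5.8750, -3.1250, -6.1250
Σ(y_t−ȳ)(y_{t+2}−ȳ) = (-19.8594) + (-29.8594) + (-30.1094) + (-35.9844) + (-18.3594) + (-35.9844) = -170.1563
Denominator Σ(y_t−ȳ)² = 218.8750
r_2 = -170.1563 / 218.8750 = -0.777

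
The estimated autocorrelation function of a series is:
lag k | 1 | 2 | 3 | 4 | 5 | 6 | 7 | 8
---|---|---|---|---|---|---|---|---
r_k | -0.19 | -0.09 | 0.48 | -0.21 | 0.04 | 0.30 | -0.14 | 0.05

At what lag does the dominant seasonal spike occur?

3

The largest autocorrelation is r_3 = 0.48, with a weaker echo at lag 6 (0.30); the remaining lags stay at or below 0.05.
The dominant spike at lag 3 indicates a seasonal period of 3.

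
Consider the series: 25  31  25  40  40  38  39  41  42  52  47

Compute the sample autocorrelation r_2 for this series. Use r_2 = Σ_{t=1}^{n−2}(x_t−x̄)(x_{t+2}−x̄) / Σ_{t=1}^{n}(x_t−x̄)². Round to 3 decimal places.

0.305

Mean x̄ = (25 + 31 + 25 + 40 + 40 + 38 + 39 + 41 + 42 + 52 + 47)/11 = 38.1818
Numerator Σ_{t=1}^{9}(x_t−x̄)(x_{t+2}−x̄) = 213.1157
Denominator Σ(x_t−x̄)² = 697.6364
r_2 = 213.1157 / 697.6364 = 0.305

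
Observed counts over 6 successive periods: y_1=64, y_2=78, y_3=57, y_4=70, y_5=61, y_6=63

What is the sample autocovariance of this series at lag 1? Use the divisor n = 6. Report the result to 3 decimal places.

-28.708

Mean ȳ = (64 + 78 + 57 + 70 + 61 + 63)/6 = 65.5000
Deviations: -1.5000, 12.5000, -8.5000, 4.5000, -4.5000, -2.5000
Σ_{t=1}^{5}(y_t−ȳ)(y_{t+1}−ȳ) = -172.2500
γ_1 = -172.2500 / 6 = -28.708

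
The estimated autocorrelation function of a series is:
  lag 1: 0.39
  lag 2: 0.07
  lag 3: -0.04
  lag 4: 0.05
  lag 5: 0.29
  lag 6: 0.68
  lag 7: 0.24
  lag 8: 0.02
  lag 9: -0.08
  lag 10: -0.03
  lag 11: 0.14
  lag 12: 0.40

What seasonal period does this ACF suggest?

6

The largest autocorrelation is r_6 = 0.68, with a weaker echo at lag 12 (0.40); the remaining lags stay at or below 0.39. The elevated value at lag 1 (0.39), dropping to 0.07 at lag 2, reflects decaying short-term dependence rather than seasonality.
The dominant spike at lag 6 indicates a seasonal period of 6.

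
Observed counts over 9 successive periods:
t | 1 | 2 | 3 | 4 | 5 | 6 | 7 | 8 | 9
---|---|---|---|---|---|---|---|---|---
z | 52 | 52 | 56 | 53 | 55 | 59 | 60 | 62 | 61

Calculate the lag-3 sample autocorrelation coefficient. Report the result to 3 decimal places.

0.099

Mean z̄ = (52 + 52 + 56 + 53 + 55 + 59 + 60 + 62 + 61)/9 = 56.6667
Σ(z_t−z̄)(z_{t+3}−z̄) = (17.1111) + (7.7778) + (-1.5556) + (-12.2222) + (-8.8889) + (10.1111) = 12.3333
Denominator Σ(z_t−z̄)² = 124.0000
r_3 = 12.3333 / 124.0000 = 0.099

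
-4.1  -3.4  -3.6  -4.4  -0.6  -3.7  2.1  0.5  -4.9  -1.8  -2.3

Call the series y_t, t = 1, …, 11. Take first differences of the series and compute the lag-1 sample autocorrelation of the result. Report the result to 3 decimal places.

First differences Δy: 0.7, -0.2, -0.8, 3.8, -3.1, 5.8, -1.6, -5.4, 3.1, -0.5
Mean of differences = 0.1800
Numerator Σ(Δy_t−Δȳ)(Δy_{t+1}−Δȳ) = -52.0304
Denominator Σ(Δy_t−Δȳ)² = 100.1160
r_1(Δy) = -52.0304 / 100.1160 = -0.520

-0.520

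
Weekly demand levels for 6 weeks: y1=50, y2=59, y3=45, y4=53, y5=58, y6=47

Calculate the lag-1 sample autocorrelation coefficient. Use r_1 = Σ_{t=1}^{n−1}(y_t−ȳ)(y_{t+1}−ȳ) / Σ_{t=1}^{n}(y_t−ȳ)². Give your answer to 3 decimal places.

Mean ȳ = (50 + 59 + 45 + 53 + 58 + 47)/6 = 52.0000
Deviations from mean: -2.0000, 7.0000, -7.0000, 1.0000, 6.0000, -5.0000
Σ(y_t−ȳ)(y_{t+1}−ȳ) = (-14.0000) + (-49.0000) + (-7.0000) + (6.0000) + (-30.0000) = -94.0000
Denominator Σ(y_t−ȳ)² = 164.0000
r_1 = -94.0000 / 164.0000 = -0.573

-0.573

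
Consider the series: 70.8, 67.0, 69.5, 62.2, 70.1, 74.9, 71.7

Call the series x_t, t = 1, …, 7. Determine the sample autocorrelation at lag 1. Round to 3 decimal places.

Mean x̄ = (70.8 + 67.0 + 69.5 + 62.2 + 70.1 + 74.9 + 71.7)/7 = 69.4571
Deviations from mean: 1.3429, -2.4571, 0.0429, -7.2571, 0.6429, 5.4429, 2.2429
Numerator Σ_{t=1}^{6}(x_t−x̄)(x_{t+1}−x̄) = 7.3253
Denominator Σ(x_t−x̄)² = 95.5771
r_1 = 7.3253 / 95.5771 = 0.077

0.077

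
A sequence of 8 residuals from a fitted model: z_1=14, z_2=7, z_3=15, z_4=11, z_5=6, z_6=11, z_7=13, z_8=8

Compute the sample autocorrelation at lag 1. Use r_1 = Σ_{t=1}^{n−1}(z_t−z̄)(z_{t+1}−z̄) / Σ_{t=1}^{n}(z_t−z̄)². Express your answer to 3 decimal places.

-0.453

Mean z̄ = (14 + 7 + 15 + 11 + 6 + 11 + 13 + 8)/8 = 10.6250
Σ(z_t−z̄)(z_{t+1}−z̄) = (-12.2344) + (-15.8594) + (1.6406) + (-1.7344) + (-1.7344) + (0.8906) + (-6.2344) = -35.2656
Denominator Σ(z_t−z̄)² = 77.8750
r_1 = -35.2656 / 77.8750 = -0.453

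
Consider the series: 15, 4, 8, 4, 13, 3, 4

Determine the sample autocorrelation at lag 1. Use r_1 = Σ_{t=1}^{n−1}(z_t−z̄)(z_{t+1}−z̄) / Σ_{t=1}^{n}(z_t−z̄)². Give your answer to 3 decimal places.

Mean z̄ = (15 + 4 + 8 + 4 + 13 + 3 + 4)/7 = 7.2857
Deviations from mean: 7.7143, -3.2857, 0.7143, -3.2857, 5.7143, -4.2857, -3.2857
Numerator Σ_{t=1}^{6}(z_t−z̄)(z_{t+1}−z̄) = -59.2245
Denominator Σ(z_t−z̄)² = 143.4286
r_1 = -59.2245 / 143.4286 = -0.413

-0.413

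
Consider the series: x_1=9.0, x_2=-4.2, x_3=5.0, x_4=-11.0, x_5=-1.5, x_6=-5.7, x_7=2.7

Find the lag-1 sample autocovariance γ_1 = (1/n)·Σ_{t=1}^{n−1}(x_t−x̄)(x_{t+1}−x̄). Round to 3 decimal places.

Mean x̄ = (9.0 − 4.2 + 5.0 − 11.0 − 1.5 − 5.7 + 2.7)/7 = -0.8143
Deviations: 9.8143, -3.3857, 5.8143, -10.1857, -0.6857, -4.8857, 3.5143
Σ_{t=1}^{6}(x_t−x̄)(x_{t+1}−x̄) = -118.9716
γ_1 = -118.9716 / 7 = -16.996

-16.996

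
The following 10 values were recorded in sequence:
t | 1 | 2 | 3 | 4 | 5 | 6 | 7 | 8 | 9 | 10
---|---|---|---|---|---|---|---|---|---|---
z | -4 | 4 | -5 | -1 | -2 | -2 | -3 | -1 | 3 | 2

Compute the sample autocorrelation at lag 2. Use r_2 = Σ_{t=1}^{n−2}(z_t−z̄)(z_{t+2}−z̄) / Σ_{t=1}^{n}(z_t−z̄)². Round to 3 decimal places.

Mean z̄ = (-4 + 4 − 5 − 1 − 2 − 2 − 3 − 1 + 3 + 2)/10 = -0.9000
Numerator Σ_{t=1}^{8}(z_t−z̄)(z_{t+2}−z̄) = 10.7800
Denominator Σ(z_t−z̄)² = 80.9000
r_2 = 10.7800 / 80.9000 = 0.133

0.133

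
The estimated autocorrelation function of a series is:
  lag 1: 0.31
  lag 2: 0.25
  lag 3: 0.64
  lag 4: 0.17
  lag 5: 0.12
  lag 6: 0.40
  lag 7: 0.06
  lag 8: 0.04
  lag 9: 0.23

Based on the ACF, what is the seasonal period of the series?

3

The largest autocorrelation is r_3 = 0.64, with a weaker echo at lag 6 (0.40); the remaining lags stay at or below 0.31. The elevated value at lag 1 (0.31), dropping to 0.25 at lag 2, reflects decaying short-term dependence rather than seasonality.
The dominant spike at lag 3 indicates a seasonal period of 3.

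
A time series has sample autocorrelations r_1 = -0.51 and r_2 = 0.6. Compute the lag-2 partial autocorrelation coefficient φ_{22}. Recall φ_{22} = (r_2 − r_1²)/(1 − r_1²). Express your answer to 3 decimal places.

0.459

φ_{22} = (r_2 − r_1²) / (1 − r_1²)
r_1² = (-0.51)² = 0.2601
Numerator = 0.6 − 0.2601 = 0.3399; denominator = 1 − 0.2601 = 0.7399
φ_{22} = 0.3399 / 0.7399 = 0.459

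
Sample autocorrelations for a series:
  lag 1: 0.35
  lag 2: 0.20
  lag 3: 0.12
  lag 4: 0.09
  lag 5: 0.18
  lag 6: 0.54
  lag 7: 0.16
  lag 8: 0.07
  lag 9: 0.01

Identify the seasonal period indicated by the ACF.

6

The largest autocorrelation is r_6 = 0.54; the remaining lags stay at or below 0.35. The elevated value at lag 1 (0.35), dropping to 0.20 at lag 2, reflects decaying short-term dependence rather than seasonality.
The dominant spike at lag 6 indicates a seasonal period of 6.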